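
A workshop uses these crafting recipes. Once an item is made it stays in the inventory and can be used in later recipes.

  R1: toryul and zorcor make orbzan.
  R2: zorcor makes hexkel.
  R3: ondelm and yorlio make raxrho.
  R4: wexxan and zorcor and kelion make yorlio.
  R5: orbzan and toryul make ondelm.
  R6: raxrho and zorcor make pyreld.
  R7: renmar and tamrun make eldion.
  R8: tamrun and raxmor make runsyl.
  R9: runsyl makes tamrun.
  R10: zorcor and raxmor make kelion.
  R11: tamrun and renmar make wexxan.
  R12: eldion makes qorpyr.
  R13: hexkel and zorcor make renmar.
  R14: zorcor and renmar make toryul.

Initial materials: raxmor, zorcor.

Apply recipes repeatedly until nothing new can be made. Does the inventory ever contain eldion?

eldion would need renmar and tamrun (R7), but tamrun is never obtained.

No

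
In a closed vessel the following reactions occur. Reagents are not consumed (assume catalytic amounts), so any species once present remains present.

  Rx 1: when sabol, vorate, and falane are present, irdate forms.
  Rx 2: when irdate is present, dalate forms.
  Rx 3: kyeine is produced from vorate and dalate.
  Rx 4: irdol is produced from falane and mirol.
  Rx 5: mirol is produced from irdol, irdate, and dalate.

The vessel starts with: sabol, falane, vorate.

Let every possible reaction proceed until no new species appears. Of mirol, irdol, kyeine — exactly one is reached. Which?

sabol, vorate, and falane present → irdate forms (Rx 1).
irdate present → dalate forms (Rx 2).
vorate and dalate present → kyeine forms (Rx 3).
irdol would need falane and mirol (Rx 4), but mirol never forms. mirol would need irdol, irdate, and dalate (Rx 5), but irdol never forms.

kyeine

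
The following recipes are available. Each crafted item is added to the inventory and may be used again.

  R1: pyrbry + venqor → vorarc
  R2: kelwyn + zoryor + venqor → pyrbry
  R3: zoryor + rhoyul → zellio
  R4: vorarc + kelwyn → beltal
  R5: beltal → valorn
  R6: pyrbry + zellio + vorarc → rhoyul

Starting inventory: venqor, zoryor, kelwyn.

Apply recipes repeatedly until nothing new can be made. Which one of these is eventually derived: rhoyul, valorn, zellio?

kelwyn + zoryor + venqor → pyrbry (R2).
Using R1, pyrbry and venqor make vorarc.
Using R4, vorarc and kelwyn make beltal.
beltal → valorn (R5).
zellio would need zoryor and rhoyul (R3), but rhoyul is never obtained. rhoyul would need pyrbry, zellio, and vorarc (R6), but zellio is never obtained.

valorn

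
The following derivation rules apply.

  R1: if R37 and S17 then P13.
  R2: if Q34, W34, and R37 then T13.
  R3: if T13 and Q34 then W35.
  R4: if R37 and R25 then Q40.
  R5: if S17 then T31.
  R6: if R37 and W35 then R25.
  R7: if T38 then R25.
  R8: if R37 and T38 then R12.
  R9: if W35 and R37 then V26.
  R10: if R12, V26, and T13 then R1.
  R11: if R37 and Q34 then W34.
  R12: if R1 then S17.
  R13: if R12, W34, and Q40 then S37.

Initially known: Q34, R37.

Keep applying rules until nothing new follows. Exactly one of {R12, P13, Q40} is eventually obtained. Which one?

Q40

R37 and Q34 hold, so W34 follows (R11).
From Q34, W34, and R37, R2 gives T13.
From T13 and Q34, R3 gives W35.
From R37 and W35, R6 gives R25.
R37 and R25 hold, so Q40 follows (R4).
P13 would need R37 and S17 (R1), but S17 is never established. R12 would need R37 and T38 (R8), but T38 is never established.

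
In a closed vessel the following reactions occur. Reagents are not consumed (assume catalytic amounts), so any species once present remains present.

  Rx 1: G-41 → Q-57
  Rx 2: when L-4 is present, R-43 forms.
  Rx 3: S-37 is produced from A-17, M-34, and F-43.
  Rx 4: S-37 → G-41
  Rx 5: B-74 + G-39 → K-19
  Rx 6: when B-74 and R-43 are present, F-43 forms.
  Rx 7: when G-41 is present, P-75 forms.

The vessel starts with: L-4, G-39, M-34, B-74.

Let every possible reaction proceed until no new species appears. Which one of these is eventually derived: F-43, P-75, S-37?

L-4 present → R-43 forms (Rx 2).
B-74 and R-43 present → F-43 forms (Rx 6).
P-75 would need G-41 (Rx 7), but G-41 never forms. S-37 would need A-17, M-34, and F-43 (Rx 3), but A-17 never forms.

F-43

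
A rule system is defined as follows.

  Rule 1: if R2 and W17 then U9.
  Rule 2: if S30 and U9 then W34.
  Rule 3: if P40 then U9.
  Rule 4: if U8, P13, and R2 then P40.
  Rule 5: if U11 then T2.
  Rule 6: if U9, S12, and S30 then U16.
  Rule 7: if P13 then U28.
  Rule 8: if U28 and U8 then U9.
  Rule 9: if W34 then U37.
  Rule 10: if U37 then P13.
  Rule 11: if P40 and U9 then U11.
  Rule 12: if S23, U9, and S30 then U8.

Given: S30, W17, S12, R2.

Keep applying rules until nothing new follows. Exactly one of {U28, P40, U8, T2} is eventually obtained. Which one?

R2 and W17 hold, so U9 follows (Rule 1).
S30 and U9 hold, so W34 follows (Rule 2).
W34 holds, so U37 follows (Rule 9).
U37 holds, so P13 follows (Rule 10).
P13 holds, so U28 follows (Rule 7).
P40 would need U8, P13, and R2 (Rule 4), but U8 is never established. U8 would need S23, U9, and S30 (Rule 12), but S23 is never established. T2 would need U11 (Rule 5), but U11 is never established.

U28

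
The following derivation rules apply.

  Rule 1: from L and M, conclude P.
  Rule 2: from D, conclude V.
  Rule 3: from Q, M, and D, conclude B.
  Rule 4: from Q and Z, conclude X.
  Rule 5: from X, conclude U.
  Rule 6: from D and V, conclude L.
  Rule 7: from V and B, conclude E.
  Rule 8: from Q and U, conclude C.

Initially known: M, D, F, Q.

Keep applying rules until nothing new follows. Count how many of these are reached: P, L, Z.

2

D holds, so V follows (Rule 2).
D and V hold, so L follows (Rule 6).
From L and M, Rule 1 gives P.
P: reached.
L: reached.
No rule produces Z, and it is not given.
Reached: P and L — 2 of the 3.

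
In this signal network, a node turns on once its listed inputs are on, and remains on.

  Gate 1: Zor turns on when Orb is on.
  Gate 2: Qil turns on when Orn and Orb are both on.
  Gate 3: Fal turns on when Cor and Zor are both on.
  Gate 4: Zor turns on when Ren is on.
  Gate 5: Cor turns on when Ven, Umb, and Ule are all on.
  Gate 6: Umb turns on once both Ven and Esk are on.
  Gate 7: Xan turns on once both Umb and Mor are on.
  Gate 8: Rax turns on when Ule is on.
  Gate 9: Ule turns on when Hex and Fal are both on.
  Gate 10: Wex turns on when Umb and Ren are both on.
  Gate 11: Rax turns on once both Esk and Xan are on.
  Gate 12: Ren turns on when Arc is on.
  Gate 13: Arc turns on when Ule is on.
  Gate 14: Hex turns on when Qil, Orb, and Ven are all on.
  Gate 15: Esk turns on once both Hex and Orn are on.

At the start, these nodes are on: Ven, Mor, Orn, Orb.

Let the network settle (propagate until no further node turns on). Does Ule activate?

Ule would need Hex and Fal (Gate 9), but Fal never turns on.

No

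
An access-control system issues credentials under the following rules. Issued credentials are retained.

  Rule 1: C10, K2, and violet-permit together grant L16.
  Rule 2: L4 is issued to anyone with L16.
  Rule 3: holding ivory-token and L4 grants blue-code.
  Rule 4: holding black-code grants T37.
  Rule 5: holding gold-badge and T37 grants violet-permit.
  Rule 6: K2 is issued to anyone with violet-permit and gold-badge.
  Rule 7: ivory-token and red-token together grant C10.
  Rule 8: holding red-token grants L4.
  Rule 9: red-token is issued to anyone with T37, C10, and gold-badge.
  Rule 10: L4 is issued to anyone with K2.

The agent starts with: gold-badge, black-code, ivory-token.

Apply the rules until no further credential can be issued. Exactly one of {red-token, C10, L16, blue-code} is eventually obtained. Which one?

blue-code

Holding black-code grants T37 (Rule 4).
Holding gold-badge and T37 grants violet-permit (Rule 5).
Holding violet-permit and gold-badge grants K2 (Rule 6).
Holding K2 grants L4 (Rule 10).
Holding ivory-token and L4 grants blue-code (Rule 3).
red-token would need T37, C10, and gold-badge (Rule 9), but C10 is never granted. L16 would need C10, K2, and violet-permit (Rule 1), but C10 is never granted. C10 would need ivory-token and red-token (Rule 7), but red-token is never granted.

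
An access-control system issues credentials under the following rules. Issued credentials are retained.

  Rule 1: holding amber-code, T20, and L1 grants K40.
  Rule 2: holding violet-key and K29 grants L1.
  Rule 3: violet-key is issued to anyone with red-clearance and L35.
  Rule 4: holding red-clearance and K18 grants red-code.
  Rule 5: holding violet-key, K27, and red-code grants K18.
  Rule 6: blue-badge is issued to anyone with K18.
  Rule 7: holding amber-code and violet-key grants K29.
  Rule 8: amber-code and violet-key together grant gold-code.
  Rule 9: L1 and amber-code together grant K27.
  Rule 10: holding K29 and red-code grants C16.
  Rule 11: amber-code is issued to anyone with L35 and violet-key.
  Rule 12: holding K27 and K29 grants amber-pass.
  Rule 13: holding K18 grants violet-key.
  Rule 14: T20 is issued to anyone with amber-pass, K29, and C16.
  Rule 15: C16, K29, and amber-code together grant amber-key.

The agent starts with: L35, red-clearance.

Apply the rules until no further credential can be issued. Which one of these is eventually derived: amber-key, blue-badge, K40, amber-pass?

Holding red-clearance and L35 grants violet-key (Rule 3).
Holding L35 and violet-key grants amber-code (Rule 11).
Holding amber-code and violet-key grants K29 (Rule 7).
Holding violet-key and K29 grants L1 (Rule 2).
Holding L1 and amber-code grants K27 (Rule 9).
Holding K27 and K29 grants amber-pass (Rule 12).
amber-key would need C16, K29, and amber-code (Rule 15), but C16 is never granted. blue-badge would need K18 (Rule 6), but K18 is never granted. K40 would need amber-code, T20, and L1 (Rule 1), but T20 is never granted.

amber-pass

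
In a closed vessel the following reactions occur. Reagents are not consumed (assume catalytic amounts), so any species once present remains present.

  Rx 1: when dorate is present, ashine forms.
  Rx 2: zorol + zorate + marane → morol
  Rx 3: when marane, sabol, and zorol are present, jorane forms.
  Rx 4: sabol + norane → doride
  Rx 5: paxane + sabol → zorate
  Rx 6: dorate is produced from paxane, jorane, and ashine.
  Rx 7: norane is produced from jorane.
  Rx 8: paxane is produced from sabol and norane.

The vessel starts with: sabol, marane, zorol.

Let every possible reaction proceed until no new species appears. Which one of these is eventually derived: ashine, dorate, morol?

morol

marane, sabol, and zorol present → jorane forms (Rx 3).
jorane present → norane forms (Rx 7).
sabol and norane present → paxane forms (Rx 8).
paxane and sabol present → zorate forms (Rx 5).
zorol, zorate, and marane present → morol forms (Rx 2).
ashine would need dorate (Rx 1), but dorate never forms. dorate would need paxane, jorane, and ashine (Rx 6), but ashine never forms.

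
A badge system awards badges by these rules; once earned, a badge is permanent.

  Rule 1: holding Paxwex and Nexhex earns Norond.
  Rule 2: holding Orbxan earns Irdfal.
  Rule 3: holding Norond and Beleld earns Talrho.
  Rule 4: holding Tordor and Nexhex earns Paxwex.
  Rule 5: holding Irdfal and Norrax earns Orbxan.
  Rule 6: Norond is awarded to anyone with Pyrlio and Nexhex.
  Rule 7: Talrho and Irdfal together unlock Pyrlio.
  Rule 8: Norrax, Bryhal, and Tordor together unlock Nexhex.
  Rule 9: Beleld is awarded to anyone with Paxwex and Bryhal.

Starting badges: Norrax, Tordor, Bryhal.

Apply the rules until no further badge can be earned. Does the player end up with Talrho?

Yes

With Norrax, Bryhal, and Tordor, Nexhex is earned (Rule 8).
With Tordor and Nexhex, Paxwex is earned (Rule 4).
With Paxwex and Nexhex, Norond is earned (Rule 1).
With Paxwex and Bryhal, Beleld is earned (Rule 9).
With Norond and Beleld, Talrho is earned (Rule 3).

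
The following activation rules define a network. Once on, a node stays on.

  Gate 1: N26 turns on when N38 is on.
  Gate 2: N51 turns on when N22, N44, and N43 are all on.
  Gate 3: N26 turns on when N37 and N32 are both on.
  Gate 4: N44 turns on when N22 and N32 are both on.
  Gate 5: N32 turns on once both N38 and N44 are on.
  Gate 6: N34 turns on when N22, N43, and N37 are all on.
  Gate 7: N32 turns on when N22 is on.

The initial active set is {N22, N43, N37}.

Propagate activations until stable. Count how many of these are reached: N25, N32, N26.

Gate 7: N22 on → N32 on.
Gate 3: N37 and N32 on → N26 on.
No rule produces N25, and it is not given.
N32: reached.
N26: reached.
Reached: N32 and N26 — 2 of the 3.

2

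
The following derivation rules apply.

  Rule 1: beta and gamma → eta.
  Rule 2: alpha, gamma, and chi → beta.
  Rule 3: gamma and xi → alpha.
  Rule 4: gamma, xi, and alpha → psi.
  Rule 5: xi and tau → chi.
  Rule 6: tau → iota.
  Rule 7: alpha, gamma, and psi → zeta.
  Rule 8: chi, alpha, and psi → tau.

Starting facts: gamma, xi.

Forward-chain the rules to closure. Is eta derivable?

No

eta would need beta and gamma (Rule 1), but beta is never established.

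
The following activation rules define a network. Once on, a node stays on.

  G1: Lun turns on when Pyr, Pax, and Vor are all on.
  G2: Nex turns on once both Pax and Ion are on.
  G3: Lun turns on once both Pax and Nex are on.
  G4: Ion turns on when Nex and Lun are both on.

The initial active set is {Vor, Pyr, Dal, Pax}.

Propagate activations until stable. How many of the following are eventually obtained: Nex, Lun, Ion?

Pyr, Pax, and Vor are on, so Lun turns on (G1).
Nex would need Pax and Ion (G2), but Ion never turns on.
Lun: reached.
Ion would need Nex and Lun (G4), but Nex never turns on.
Reached: Lun — 1 of the 3.

1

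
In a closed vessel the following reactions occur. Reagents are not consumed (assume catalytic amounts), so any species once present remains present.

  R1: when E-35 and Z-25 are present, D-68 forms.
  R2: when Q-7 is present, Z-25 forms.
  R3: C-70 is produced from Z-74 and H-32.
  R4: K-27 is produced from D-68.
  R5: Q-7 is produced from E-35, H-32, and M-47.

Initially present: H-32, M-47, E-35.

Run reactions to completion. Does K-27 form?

Yes

E-35, H-32, and M-47 present → Q-7 forms (R5).
Q-7 present → Z-25 forms (R2).
E-35 and Z-25 present → D-68 forms (R1).
D-68 present → K-27 forms (R4).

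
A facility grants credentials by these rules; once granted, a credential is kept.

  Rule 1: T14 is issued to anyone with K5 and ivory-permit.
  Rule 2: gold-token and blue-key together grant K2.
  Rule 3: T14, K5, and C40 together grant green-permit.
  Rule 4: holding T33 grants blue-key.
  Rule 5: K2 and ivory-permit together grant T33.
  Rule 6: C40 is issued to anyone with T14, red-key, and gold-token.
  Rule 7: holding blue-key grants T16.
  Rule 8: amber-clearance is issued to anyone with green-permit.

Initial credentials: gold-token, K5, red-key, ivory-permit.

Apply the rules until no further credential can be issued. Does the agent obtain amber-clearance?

Yes

Holding K5 and ivory-permit grants T14 (Rule 1).
Holding T14, red-key, and gold-token grants C40 (Rule 6).
Holding T14, K5, and C40 grants green-permit (Rule 3).
Holding green-permit grants amber-clearance (Rule 8).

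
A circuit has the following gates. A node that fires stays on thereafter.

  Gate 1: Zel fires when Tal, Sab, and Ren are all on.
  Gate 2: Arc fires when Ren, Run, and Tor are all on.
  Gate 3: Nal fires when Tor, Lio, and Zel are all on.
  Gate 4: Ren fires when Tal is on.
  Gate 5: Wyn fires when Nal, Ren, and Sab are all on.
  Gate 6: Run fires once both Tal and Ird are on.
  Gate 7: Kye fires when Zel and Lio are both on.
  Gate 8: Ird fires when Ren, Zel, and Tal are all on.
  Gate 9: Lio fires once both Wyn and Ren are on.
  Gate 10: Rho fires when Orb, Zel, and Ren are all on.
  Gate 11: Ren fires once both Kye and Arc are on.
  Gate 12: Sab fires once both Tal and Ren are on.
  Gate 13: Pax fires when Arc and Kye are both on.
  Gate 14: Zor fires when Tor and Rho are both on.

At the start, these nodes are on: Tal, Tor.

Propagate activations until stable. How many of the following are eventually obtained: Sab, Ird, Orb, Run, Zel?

4

Tal is on, so Ren fires (Gate 4).
Gate 12: Tal and Ren on → Sab on.
Tal, Sab, and Ren are on, so Zel fires (Gate 1).
Gate 8: Ren, Zel, and Tal on → Ird on.
Tal and Ird are on, so Run fires (Gate 6).
Sab: reached.
Ird: reached.
No rule produces Orb, and it is not given.
Run: reached.
Zel: reached.
Reached: Sab, Ird, Run, and Zel — 4 of the 5.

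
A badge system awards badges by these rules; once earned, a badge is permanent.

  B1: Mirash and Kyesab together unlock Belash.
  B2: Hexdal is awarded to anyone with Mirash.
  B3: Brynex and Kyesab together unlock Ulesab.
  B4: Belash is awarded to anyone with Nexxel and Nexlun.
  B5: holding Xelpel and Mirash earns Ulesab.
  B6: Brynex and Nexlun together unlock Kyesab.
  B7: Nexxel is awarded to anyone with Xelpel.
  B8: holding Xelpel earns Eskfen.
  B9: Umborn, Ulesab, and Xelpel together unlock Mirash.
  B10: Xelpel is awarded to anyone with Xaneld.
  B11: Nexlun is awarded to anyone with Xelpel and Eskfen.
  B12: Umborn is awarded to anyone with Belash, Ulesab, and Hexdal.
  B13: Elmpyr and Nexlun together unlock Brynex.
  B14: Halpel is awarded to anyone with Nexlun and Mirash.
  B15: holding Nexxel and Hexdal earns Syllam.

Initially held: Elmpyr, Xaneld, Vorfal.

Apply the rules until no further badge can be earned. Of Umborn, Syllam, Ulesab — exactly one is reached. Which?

Ulesab

With Xaneld, Xelpel is earned (B10).
With Xelpel, Eskfen is earned (B8).
With Xelpel and Eskfen, Nexlun is earned (B11).
With Elmpyr and Nexlun, Brynex is earned (B13).
With Brynex and Nexlun, Kyesab is earned (B6).
With Brynex and Kyesab, Ulesab is earned (B3).
Syllam would need Nexxel and Hexdal (B15), but Hexdal is never earned. Umborn would need Belash, Ulesab, and Hexdal (B12), but Hexdal is never earned.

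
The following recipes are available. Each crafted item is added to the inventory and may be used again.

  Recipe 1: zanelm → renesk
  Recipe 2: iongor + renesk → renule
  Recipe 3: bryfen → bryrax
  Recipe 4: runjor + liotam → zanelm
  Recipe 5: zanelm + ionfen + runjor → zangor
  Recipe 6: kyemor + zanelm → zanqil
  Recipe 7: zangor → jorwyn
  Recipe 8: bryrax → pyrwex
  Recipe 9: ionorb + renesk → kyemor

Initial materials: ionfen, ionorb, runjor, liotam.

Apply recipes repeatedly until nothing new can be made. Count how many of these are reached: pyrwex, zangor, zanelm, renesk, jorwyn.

runjor + liotam → zanelm (Recipe 4).
zanelm + ionfen + runjor → zangor (Recipe 5).
zanelm → renesk (Recipe 1).
Using Recipe 7, zangor makes jorwyn.
pyrwex would need bryrax (Recipe 8), but bryrax is never obtained.
zangor: reached.
zanelm: reached.
renesk: reached.
jorwyn: reached.
Reached: zangor, zanelm, renesk, and jorwyn — 4 of the 5.

4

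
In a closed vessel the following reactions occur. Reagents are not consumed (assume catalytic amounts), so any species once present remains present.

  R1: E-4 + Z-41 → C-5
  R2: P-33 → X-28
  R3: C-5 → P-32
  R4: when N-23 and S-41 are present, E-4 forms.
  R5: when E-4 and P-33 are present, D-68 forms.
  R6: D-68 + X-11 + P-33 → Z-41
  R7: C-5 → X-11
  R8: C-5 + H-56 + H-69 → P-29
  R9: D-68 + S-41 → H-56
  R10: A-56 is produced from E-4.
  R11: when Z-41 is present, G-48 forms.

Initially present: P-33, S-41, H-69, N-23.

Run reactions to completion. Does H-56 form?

Yes

N-23 and S-41 present → E-4 forms (R4).
E-4 and P-33 present → D-68 forms (R5).
D-68 and S-41 present → H-56 forms (R9).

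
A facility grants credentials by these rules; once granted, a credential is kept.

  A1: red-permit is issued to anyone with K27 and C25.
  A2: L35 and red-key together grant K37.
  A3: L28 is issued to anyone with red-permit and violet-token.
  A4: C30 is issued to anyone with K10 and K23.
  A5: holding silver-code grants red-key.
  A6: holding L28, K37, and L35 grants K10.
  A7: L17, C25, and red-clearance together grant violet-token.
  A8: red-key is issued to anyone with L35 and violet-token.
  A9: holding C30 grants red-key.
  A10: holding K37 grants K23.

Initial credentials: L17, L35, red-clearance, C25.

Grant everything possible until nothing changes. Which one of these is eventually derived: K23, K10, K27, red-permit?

Holding L17, C25, and red-clearance grants violet-token (A7).
Holding L35 and violet-token grants red-key (A8).
Holding L35 and red-key grants K37 (A2).
Holding K37 grants K23 (A10).
red-permit would need K27 and C25 (A1), but K27 is never granted. No rule produces K27, and it is not given. K10 would need L28, K37, and L35 (A6), but L28 is never granted.

K23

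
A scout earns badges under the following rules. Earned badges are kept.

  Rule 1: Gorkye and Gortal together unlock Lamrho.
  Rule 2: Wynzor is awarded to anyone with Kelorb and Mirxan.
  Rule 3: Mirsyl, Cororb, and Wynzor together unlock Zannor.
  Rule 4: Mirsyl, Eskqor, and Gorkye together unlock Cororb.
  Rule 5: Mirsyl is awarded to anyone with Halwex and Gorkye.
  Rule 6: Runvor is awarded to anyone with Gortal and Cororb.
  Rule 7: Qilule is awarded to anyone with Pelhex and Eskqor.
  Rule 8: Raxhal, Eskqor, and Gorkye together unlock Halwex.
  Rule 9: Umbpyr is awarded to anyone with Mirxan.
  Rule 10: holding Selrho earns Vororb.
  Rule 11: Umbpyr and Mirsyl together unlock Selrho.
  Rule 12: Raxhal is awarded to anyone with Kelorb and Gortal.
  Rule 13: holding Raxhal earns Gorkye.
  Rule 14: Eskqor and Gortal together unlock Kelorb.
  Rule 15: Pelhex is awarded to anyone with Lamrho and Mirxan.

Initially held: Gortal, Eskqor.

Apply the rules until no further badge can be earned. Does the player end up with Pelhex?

Pelhex would need Lamrho and Mirxan (Rule 15), but Mirxan is never earned.

No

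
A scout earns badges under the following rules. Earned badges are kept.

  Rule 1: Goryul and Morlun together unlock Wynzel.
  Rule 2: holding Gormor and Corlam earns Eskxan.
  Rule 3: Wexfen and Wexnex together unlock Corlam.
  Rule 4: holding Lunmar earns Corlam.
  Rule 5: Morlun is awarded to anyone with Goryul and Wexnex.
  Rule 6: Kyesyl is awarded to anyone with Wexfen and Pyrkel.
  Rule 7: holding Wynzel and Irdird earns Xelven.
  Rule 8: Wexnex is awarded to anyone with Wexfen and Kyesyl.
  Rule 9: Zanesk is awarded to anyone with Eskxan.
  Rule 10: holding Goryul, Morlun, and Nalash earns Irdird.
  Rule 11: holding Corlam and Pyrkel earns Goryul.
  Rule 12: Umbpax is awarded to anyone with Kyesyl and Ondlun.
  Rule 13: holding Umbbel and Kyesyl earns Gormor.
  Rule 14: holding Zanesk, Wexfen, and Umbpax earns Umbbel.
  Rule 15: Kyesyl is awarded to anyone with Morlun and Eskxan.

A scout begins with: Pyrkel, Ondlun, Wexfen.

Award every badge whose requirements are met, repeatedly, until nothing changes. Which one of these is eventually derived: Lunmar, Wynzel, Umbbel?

With Wexfen and Pyrkel, Kyesyl is earned (Rule 6).
With Wexfen and Kyesyl, Wexnex is earned (Rule 8).
With Wexfen and Wexnex, Corlam is earned (Rule 3).
With Corlam and Pyrkel, Goryul is earned (Rule 11).
With Goryul and Wexnex, Morlun is earned (Rule 5).
With Goryul and Morlun, Wynzel is earned (Rule 1).
Umbbel would need Zanesk, Wexfen, and Umbpax (Rule 14), but Zanesk is never earned. No rule produces Lunmar, and it is not given.

Wynzel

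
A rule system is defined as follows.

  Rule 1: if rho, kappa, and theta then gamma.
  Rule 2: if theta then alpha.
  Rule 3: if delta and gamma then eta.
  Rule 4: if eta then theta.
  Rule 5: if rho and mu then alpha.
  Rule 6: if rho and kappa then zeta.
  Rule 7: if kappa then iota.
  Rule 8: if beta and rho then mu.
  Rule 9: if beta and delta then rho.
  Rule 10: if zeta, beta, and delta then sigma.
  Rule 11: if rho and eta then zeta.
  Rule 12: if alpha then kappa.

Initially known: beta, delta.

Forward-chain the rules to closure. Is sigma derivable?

Yes

beta and delta hold, so rho follows (Rule 9).
beta and rho hold, so mu follows (Rule 8).
From rho and mu, Rule 5 gives alpha.
From alpha, Rule 12 gives kappa.
From rho and kappa, Rule 6 gives zeta.
From zeta, beta, and delta, Rule 10 gives sigma.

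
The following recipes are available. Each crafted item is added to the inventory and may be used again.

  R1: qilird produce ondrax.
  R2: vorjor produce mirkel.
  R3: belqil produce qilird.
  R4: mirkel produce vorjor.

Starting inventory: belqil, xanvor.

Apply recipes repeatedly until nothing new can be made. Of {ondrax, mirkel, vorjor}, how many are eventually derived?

1

Using R3, belqil makes qilird.
qilird → ondrax (R1).
ondrax: reached.
mirkel would need vorjor (R2), but vorjor is never obtained.
vorjor would need mirkel (R4), but mirkel is never obtained.
Reached: ondrax — 1 of the 3.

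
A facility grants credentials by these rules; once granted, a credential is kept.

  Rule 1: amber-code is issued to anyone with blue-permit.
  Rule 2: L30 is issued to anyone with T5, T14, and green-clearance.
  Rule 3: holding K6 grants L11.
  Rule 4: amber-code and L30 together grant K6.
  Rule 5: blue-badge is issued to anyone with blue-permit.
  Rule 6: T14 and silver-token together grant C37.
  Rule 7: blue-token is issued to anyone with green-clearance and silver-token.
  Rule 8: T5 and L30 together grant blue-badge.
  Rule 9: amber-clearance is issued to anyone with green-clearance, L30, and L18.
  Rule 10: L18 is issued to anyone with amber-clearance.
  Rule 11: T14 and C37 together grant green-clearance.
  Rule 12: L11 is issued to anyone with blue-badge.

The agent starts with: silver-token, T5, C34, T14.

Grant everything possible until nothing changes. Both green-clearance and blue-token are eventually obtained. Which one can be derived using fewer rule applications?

green-clearance: Holding T14 and silver-token grants C37 (Rule 6). Holding T14 and C37 grants green-clearance (Rule 11). [2 rule applications]
blue-token: Holding T14 and silver-token grants C37 (Rule 6). Holding T14 and C37 grants green-clearance (Rule 11). Holding green-clearance and silver-token grants blue-token (Rule 7). [3 rule applications]
green-clearance needs fewer.

green-clearance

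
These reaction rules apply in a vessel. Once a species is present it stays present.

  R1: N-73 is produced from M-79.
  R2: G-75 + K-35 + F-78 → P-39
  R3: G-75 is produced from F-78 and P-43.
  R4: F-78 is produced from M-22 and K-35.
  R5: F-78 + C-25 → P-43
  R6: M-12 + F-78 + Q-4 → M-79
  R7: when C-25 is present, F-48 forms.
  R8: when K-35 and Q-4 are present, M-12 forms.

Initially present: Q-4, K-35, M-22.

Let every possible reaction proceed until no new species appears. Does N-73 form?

Yes

M-22 and K-35 present → F-78 forms (R4).
K-35 and Q-4 present → M-12 forms (R8).
M-12, F-78, and Q-4 present → M-79 forms (R6).
M-79 present → N-73 forms (R1).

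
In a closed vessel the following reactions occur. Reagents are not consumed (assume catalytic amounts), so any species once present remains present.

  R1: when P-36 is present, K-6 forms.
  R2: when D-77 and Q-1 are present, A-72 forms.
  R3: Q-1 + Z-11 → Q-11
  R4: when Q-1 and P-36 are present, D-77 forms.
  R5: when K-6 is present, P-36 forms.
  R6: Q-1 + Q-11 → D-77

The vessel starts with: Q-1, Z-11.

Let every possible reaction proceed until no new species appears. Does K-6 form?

No

K-6 would need P-36 (R1), but P-36 never forms.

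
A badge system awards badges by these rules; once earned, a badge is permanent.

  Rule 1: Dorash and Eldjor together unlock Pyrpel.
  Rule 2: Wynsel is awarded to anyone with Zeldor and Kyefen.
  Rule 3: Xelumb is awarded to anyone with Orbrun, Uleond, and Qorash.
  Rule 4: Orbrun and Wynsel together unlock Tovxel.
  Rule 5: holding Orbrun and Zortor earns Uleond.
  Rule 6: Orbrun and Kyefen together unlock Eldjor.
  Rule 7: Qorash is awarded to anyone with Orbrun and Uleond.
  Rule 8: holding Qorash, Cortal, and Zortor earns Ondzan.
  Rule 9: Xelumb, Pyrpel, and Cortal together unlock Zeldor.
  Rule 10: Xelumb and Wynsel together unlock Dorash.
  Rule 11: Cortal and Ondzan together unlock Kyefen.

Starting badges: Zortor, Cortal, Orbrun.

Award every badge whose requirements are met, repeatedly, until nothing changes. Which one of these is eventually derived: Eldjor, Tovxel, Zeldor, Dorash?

With Orbrun and Zortor, Uleond is earned (Rule 5).
With Orbrun and Uleond, Qorash is earned (Rule 7).
With Qorash, Cortal, and Zortor, Ondzan is earned (Rule 8).
With Cortal and Ondzan, Kyefen is earned (Rule 11).
With Orbrun and Kyefen, Eldjor is earned (Rule 6).
Zeldor would need Xelumb, Pyrpel, and Cortal (Rule 9), but Pyrpel is never earned. Dorash would need Xelumb and Wynsel (Rule 10), but Wynsel is never earned. Tovxel would need Orbrun and Wynsel (Rule 4), but Wynsel is never earned.

Eldjor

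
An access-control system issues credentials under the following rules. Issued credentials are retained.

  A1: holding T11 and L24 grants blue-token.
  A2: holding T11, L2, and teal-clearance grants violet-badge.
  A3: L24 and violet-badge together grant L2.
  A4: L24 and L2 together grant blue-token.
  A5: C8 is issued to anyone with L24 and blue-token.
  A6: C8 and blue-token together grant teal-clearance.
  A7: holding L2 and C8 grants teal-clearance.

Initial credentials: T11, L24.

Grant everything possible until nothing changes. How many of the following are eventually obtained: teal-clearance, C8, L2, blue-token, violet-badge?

3

Holding T11 and L24 grants blue-token (A1).
Holding L24 and blue-token grants C8 (A5).
Holding C8 and blue-token grants teal-clearance (A6).
teal-clearance: reached.
C8: reached.
L2 would need L24 and violet-badge (A3), but violet-badge is never granted.
blue-token: reached.
violet-badge would need T11, L2, and teal-clearance (A2), but L2 is never granted.
Reached: teal-clearance, C8, and blue-token — 3 of the 5.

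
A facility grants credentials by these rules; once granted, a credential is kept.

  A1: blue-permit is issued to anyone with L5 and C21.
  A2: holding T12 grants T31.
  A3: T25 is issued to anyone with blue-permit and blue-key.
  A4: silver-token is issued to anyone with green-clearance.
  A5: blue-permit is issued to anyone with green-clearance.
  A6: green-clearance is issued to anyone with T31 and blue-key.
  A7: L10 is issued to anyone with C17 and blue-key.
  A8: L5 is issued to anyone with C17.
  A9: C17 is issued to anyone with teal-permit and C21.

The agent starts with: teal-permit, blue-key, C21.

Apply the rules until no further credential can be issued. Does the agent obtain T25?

Yes

Holding teal-permit and C21 grants C17 (A9).
Holding C17 grants L5 (A8).
Holding L5 and C21 grants blue-permit (A1).
Holding blue-permit and blue-key grants T25 (A3).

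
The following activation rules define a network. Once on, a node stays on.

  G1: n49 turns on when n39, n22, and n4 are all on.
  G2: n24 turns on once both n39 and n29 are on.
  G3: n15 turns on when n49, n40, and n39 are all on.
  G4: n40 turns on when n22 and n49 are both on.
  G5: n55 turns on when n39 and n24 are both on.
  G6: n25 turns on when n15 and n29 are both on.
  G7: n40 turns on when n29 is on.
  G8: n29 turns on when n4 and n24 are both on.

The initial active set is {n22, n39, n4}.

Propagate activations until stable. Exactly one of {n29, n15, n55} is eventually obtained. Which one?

n39, n22, and n4 are on, so n49 turns on (G1).
G4: n22 and n49 on → n40 on.
G3: n49, n40, and n39 on → n15 on.
n55 would need n39 and n24 (G5), but n24 never turns on. n29 would need n4 and n24 (G8), but n24 never turns on.

n15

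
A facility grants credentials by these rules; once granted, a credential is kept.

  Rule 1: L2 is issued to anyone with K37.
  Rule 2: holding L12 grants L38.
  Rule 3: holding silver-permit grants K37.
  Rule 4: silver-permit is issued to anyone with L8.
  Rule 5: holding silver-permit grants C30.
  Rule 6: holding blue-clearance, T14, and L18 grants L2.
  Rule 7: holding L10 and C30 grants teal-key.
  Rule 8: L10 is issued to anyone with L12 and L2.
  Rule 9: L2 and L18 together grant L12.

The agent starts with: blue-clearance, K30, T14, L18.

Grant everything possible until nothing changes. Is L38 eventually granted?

Holding blue-clearance, T14, and L18 grants L2 (Rule 6).
Holding L2 and L18 grants L12 (Rule 9).
Holding L12 grants L38 (Rule 2).

Yes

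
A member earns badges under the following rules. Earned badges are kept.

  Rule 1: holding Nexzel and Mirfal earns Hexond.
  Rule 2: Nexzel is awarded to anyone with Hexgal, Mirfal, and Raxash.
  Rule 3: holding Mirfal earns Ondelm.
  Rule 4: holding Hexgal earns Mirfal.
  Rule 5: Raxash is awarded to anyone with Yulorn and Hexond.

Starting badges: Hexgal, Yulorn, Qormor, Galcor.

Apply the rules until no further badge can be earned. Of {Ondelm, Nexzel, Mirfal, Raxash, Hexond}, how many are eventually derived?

2

With Hexgal, Mirfal is earned (Rule 4).
With Mirfal, Ondelm is earned (Rule 3).
Ondelm: reached.
Nexzel would need Hexgal, Mirfal, and Raxash (Rule 2), but Raxash is never earned.
Mirfal: reached.
Raxash would need Yulorn and Hexond (Rule 5), but Hexond is never earned.
Hexond would need Nexzel and Mirfal (Rule 1), but Nexzel is never earned.
Reached: Ondelm and Mirfal — 2 of the 5.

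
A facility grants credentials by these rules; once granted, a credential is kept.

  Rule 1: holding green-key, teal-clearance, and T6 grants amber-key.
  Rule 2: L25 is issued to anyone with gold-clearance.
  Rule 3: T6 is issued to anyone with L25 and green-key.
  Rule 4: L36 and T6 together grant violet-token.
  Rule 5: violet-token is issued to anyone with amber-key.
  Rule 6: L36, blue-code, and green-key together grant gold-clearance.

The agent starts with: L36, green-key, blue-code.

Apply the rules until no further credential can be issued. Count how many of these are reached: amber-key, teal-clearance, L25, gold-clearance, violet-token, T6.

Holding L36, blue-code, and green-key grants gold-clearance (Rule 6).
Holding gold-clearance grants L25 (Rule 2).
Holding L25 and green-key grants T6 (Rule 3).
Holding L36 and T6 grants violet-token (Rule 4).
amber-key would need green-key, teal-clearance, and T6 (Rule 1), but teal-clearance is never granted.
No rule produces teal-clearance, and it is not given.
L25: reached.
gold-clearance: reached.
violet-token: reached.
T6: reached.
Reached: L25, gold-clearance, violet-token, and T6 — 4 of the 6.

4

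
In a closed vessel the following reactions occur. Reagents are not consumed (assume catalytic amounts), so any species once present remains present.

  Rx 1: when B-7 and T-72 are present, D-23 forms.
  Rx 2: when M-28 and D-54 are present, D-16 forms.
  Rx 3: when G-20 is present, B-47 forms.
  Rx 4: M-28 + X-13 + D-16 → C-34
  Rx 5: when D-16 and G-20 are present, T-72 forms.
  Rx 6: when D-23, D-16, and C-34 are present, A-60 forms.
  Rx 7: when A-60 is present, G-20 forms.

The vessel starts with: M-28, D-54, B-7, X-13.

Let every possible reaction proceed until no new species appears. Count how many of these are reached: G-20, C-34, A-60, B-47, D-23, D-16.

M-28 and D-54 present → D-16 forms (Rx 2).
M-28, X-13, and D-16 present → C-34 forms (Rx 4).
G-20 would need A-60 (Rx 7), but A-60 never forms.
C-34: reached.
A-60 would need D-23, D-16, and C-34 (Rx 6), but D-23 never forms.
B-47 would need G-20 (Rx 3), but G-20 never forms.
D-23 would need B-7 and T-72 (Rx 1), but T-72 never forms.
D-16: reached.
Reached: C-34 and D-16 — 2 of the 6.

2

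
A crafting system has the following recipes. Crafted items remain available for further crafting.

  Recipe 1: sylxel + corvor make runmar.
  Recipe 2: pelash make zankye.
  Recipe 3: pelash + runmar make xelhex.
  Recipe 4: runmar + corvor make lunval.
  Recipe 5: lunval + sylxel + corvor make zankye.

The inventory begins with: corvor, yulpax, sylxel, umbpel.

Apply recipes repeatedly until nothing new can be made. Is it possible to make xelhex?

xelhex would need pelash and runmar (Recipe 3), but pelash is never obtained.

No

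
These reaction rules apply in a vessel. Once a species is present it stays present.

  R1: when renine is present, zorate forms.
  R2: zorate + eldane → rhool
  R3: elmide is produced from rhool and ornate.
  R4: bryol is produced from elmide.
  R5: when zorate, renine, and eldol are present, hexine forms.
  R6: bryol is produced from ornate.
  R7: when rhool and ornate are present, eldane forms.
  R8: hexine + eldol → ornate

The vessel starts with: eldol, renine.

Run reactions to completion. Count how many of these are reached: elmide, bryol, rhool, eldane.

1

renine present → zorate forms (R1).
zorate, renine, and eldol present → hexine forms (R5).
hexine and eldol present → ornate forms (R8).
ornate present → bryol forms (R6).
elmide would need rhool and ornate (R3), but rhool never forms.
bryol: reached.
rhool would need zorate and eldane (R2), but eldane never forms.
eldane would need rhool and ornate (R7), but rhool never forms.
Reached: bryol — 1 of the 4.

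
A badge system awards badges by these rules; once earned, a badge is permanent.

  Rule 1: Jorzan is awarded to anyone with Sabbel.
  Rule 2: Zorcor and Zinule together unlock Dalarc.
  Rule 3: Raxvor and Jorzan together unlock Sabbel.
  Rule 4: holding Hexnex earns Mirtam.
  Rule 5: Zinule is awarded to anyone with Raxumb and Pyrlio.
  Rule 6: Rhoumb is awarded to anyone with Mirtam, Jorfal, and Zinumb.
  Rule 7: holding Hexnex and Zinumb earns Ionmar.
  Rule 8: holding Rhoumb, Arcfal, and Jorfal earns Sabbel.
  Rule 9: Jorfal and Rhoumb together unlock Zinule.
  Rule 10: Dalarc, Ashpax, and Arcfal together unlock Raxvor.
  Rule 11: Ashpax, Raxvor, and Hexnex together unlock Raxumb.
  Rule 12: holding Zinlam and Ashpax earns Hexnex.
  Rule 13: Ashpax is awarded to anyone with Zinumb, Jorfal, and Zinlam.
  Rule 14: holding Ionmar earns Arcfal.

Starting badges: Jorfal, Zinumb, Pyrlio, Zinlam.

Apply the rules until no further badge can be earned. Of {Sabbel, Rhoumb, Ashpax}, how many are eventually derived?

3

With Zinumb, Jorfal, and Zinlam, Ashpax is earned (Rule 13).
With Zinlam and Ashpax, Hexnex is earned (Rule 12).
With Hexnex and Zinumb, Ionmar is earned (Rule 7).
With Hexnex, Mirtam is earned (Rule 4).
With Mirtam, Jorfal, and Zinumb, Rhoumb is earned (Rule 6).
With Ionmar, Arcfal is earned (Rule 14).
With Rhoumb, Arcfal, and Jorfal, Sabbel is earned (Rule 8).
Sabbel: reached.
Rhoumb: reached.
Ashpax: reached.
All 3 are reached.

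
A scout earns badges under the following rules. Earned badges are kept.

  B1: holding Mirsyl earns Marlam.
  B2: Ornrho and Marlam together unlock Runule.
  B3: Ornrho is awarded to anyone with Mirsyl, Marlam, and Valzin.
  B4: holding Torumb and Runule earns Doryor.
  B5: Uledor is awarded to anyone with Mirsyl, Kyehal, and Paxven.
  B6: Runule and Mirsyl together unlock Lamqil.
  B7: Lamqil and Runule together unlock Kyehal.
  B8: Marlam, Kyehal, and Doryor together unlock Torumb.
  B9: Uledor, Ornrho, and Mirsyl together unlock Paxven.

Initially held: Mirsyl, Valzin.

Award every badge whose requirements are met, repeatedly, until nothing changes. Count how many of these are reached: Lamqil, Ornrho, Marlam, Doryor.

3

With Mirsyl, Marlam is earned (B1).
With Mirsyl, Marlam, and Valzin, Ornrho is earned (B3).
With Ornrho and Marlam, Runule is earned (B2).
With Runule and Mirsyl, Lamqil is earned (B6).
Lamqil: reached.
Ornrho: reached.
Marlam: reached.
Doryor would need Torumb and Runule (B4), but Torumb is never earned.
Reached: Lamqil, Ornrho, and Marlam — 3 of the 4.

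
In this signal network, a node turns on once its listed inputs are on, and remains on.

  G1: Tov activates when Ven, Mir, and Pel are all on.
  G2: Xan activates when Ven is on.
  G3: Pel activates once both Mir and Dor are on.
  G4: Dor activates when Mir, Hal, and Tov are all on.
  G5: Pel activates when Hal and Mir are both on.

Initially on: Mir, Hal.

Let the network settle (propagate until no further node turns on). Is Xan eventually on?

Xan would need Ven (G2), but Ven never turns on.

No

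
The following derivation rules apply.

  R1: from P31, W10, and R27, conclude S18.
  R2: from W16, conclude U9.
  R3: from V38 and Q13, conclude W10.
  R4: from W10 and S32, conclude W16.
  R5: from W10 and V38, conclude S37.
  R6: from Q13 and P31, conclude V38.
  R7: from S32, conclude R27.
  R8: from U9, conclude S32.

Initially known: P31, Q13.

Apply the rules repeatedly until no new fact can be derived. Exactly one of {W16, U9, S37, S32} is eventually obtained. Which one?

Q13 and P31 hold, so V38 follows (R6).
From V38 and Q13, R3 gives W10.
W10 and V38 hold, so S37 follows (R5).
S32 would need U9 (R8), but U9 is never established. U9 would need W16 (R2), but W16 is never established. W16 would need W10 and S32 (R4), but S32 is never established.

S37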